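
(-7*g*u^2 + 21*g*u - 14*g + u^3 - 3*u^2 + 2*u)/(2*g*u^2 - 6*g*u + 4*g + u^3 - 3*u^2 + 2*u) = (-7*g + u)/(2*g + u)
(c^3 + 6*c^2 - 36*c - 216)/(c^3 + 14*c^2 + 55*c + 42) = (c^2 - 36)/(c^2 + 8*c + 7)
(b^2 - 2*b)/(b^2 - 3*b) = (b - 2)/(b - 3)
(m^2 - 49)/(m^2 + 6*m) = (m^2 - 49)/(m*(m + 6))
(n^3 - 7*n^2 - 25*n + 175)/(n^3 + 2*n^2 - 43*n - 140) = (n - 5)/(n + 4)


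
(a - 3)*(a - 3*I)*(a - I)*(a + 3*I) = a^4 - 3*a^3 - I*a^3 + 9*a^2 + 3*I*a^2 - 27*a - 9*I*a + 27*I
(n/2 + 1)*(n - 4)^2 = n^3/2 - 3*n^2 + 16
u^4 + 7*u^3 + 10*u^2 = u^2*(u + 2)*(u + 5)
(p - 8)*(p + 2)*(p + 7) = p^3 + p^2 - 58*p - 112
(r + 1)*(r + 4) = r^2 + 5*r + 4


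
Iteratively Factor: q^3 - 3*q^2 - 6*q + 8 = (q + 2)*(q^2 - 5*q + 4) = (q - 4)*(q + 2)*(q - 1)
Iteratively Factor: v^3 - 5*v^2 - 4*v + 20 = (v - 5)*(v^2 - 4) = (v - 5)*(v + 2)*(v - 2)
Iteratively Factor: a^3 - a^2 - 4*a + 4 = (a + 2)*(a^2 - 3*a + 2) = (a - 2)*(a + 2)*(a - 1)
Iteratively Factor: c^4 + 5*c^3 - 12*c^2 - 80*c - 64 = (c + 4)*(c^3 + c^2 - 16*c - 16) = (c + 1)*(c + 4)*(c^2 - 16) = (c + 1)*(c + 4)^2*(c - 4)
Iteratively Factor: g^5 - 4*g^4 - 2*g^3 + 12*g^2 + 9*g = (g - 3)*(g^4 - g^3 - 5*g^2 - 3*g) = (g - 3)*(g + 1)*(g^3 - 2*g^2 - 3*g) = (g - 3)*(g + 1)^2*(g^2 - 3*g) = (g - 3)^2*(g + 1)^2*(g)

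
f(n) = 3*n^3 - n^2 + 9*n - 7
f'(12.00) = 1281.00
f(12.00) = 5141.00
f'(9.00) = 720.00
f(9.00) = 2180.00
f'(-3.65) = 136.20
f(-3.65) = -199.05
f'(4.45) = 178.32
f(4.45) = 277.61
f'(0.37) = 9.49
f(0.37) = -3.65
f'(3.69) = 124.16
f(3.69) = 163.32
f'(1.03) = 16.49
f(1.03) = 4.49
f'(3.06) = 87.15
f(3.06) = 97.13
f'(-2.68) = 79.00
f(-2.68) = -96.05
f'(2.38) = 55.22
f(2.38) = 49.20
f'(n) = 9*n^2 - 2*n + 9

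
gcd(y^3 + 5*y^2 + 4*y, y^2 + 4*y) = y^2 + 4*y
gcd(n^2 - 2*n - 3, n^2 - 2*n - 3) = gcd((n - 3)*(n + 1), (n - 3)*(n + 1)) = n^2 - 2*n - 3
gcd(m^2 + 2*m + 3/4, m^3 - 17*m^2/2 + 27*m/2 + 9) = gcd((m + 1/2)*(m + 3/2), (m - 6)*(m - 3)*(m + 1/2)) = m + 1/2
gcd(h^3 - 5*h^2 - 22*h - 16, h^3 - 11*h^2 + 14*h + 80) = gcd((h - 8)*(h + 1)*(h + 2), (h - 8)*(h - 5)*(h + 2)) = h^2 - 6*h - 16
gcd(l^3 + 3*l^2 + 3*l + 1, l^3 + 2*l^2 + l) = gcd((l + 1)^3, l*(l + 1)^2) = l^2 + 2*l + 1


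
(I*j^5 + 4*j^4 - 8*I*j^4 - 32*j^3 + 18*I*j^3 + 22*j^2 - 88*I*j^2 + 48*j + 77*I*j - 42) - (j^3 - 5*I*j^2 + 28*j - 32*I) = I*j^5 + 4*j^4 - 8*I*j^4 - 33*j^3 + 18*I*j^3 + 22*j^2 - 83*I*j^2 + 20*j + 77*I*j - 42 + 32*I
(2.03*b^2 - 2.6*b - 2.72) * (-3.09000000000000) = -6.2727*b^2 + 8.034*b + 8.4048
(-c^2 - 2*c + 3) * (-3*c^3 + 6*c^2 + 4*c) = 3*c^5 - 25*c^3 + 10*c^2 + 12*c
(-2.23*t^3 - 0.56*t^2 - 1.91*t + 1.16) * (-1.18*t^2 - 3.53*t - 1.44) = 2.6314*t^5 + 8.5327*t^4 + 7.4418*t^3 + 6.1799*t^2 - 1.3444*t - 1.6704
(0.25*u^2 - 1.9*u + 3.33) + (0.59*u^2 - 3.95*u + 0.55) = 0.84*u^2 - 5.85*u + 3.88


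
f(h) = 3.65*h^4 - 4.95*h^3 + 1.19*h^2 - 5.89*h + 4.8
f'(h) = 14.6*h^3 - 14.85*h^2 + 2.38*h - 5.89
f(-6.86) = 9782.52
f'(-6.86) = -5434.35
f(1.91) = 11.98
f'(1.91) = 46.21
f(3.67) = 416.68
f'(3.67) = 524.52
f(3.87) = 531.65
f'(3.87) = 627.14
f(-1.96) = 112.05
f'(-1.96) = -177.53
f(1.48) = 0.15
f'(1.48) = 12.44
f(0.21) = 3.58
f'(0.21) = -5.91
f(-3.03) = 478.93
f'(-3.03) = -555.58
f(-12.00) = 84486.84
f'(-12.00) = -27401.65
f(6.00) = 3673.50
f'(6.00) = 2627.39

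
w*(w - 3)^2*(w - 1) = w^4 - 7*w^3 + 15*w^2 - 9*w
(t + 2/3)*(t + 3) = t^2 + 11*t/3 + 2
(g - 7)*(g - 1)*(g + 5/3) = g^3 - 19*g^2/3 - 19*g/3 + 35/3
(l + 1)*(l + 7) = l^2 + 8*l + 7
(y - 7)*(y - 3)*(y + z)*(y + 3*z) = y^4 + 4*y^3*z - 10*y^3 + 3*y^2*z^2 - 40*y^2*z + 21*y^2 - 30*y*z^2 + 84*y*z + 63*z^2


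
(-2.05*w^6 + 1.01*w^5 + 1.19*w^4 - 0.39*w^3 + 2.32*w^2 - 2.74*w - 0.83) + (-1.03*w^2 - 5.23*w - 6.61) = -2.05*w^6 + 1.01*w^5 + 1.19*w^4 - 0.39*w^3 + 1.29*w^2 - 7.97*w - 7.44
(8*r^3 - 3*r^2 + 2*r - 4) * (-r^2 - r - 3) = -8*r^5 - 5*r^4 - 23*r^3 + 11*r^2 - 2*r + 12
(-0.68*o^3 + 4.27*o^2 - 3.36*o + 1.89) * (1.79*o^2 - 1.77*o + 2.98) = -1.2172*o^5 + 8.8469*o^4 - 15.5987*o^3 + 22.0549*o^2 - 13.3581*o + 5.6322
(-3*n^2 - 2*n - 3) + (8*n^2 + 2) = 5*n^2 - 2*n - 1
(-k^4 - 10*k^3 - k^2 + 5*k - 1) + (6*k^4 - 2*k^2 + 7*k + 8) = 5*k^4 - 10*k^3 - 3*k^2 + 12*k + 7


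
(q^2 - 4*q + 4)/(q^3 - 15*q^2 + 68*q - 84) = (q - 2)/(q^2 - 13*q + 42)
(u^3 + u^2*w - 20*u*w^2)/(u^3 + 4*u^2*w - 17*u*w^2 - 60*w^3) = u/(u + 3*w)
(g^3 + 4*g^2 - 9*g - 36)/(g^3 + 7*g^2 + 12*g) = (g - 3)/g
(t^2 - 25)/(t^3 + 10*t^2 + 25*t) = (t - 5)/(t*(t + 5))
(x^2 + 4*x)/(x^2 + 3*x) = (x + 4)/(x + 3)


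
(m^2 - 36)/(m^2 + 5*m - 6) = (m - 6)/(m - 1)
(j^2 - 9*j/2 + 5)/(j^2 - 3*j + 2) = (j - 5/2)/(j - 1)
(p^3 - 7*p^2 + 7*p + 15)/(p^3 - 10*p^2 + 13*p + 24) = (p - 5)/(p - 8)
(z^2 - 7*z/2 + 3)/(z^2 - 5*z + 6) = (z - 3/2)/(z - 3)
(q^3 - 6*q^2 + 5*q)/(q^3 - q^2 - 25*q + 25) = q/(q + 5)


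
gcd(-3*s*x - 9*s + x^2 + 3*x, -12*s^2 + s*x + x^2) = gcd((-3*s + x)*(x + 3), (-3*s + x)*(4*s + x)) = -3*s + x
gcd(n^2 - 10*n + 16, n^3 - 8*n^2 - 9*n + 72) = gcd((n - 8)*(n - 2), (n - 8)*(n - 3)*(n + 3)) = n - 8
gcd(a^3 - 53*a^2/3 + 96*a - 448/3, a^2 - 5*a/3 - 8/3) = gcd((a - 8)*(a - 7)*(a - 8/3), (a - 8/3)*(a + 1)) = a - 8/3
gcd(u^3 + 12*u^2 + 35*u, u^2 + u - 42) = u + 7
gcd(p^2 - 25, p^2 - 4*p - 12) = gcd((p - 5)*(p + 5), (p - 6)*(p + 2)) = 1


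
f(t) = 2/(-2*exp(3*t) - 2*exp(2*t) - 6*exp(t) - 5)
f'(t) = 2*(6*exp(3*t) + 4*exp(2*t) + 6*exp(t))/(-2*exp(3*t) - 2*exp(2*t) - 6*exp(t) - 5)^2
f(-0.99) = -0.26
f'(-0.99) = 0.11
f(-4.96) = -0.40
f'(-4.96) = 0.00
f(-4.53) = -0.39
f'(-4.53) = 0.01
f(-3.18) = -0.38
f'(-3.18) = 0.02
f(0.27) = -0.10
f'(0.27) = 0.13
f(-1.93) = -0.34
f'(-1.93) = 0.06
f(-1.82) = -0.33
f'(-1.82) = 0.06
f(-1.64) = -0.32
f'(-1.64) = 0.07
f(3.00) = 0.00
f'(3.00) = 0.00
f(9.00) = 0.00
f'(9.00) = 0.00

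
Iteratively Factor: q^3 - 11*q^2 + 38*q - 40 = (q - 5)*(q^2 - 6*q + 8) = (q - 5)*(q - 2)*(q - 4)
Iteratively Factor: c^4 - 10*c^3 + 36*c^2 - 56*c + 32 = (c - 2)*(c^3 - 8*c^2 + 20*c - 16) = (c - 2)^2*(c^2 - 6*c + 8) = (c - 2)^3*(c - 4)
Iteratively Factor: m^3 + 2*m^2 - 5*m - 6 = (m - 2)*(m^2 + 4*m + 3) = (m - 2)*(m + 1)*(m + 3)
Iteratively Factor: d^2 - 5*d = (d)*(d - 5)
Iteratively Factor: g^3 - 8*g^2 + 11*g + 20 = (g - 5)*(g^2 - 3*g - 4) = (g - 5)*(g + 1)*(g - 4)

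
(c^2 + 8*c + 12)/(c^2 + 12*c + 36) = (c + 2)/(c + 6)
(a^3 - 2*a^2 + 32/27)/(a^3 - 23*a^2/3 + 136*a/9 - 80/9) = (a + 2/3)/(a - 5)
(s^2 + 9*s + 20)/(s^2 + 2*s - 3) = (s^2 + 9*s + 20)/(s^2 + 2*s - 3)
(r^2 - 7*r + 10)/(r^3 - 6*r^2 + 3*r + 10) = 1/(r + 1)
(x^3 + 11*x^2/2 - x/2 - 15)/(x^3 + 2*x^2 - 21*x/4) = 2*(x^2 + 7*x + 10)/(x*(2*x + 7))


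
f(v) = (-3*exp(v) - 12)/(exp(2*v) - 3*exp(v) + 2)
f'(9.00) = 0.00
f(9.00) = 0.00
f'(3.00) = 0.28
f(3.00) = -0.21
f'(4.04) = 0.07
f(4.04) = -0.06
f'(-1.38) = -5.26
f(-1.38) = -9.75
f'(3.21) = 0.20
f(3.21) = -0.16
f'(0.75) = 2758.24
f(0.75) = -140.42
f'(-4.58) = -0.11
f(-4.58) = -6.11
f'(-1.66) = -3.30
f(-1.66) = -8.58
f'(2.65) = 0.50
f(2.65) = -0.34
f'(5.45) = 0.01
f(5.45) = -0.01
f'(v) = (-3*exp(v) - 12)*(-2*exp(2*v) + 3*exp(v))/(exp(2*v) - 3*exp(v) + 2)^2 - 3*exp(v)/(exp(2*v) - 3*exp(v) + 2) = 3*((exp(v) + 4)*(2*exp(v) - 3) - exp(2*v) + 3*exp(v) - 2)*exp(v)/(exp(2*v) - 3*exp(v) + 2)^2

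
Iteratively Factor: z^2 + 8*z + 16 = (z + 4)*(z + 4)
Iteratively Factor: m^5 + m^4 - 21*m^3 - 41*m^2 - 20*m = (m + 1)*(m^4 - 21*m^2 - 20*m) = (m + 1)^2*(m^3 - m^2 - 20*m) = m*(m + 1)^2*(m^2 - m - 20) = m*(m - 5)*(m + 1)^2*(m + 4)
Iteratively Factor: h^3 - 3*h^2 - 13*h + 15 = (h - 5)*(h^2 + 2*h - 3) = (h - 5)*(h - 1)*(h + 3)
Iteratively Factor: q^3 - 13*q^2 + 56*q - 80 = (q - 4)*(q^2 - 9*q + 20) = (q - 5)*(q - 4)*(q - 4)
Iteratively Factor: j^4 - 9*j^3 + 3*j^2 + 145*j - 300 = (j - 5)*(j^3 - 4*j^2 - 17*j + 60) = (j - 5)^2*(j^2 + j - 12) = (j - 5)^2*(j - 3)*(j + 4)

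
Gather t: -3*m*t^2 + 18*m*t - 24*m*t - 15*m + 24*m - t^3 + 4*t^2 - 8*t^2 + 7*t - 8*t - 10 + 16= 9*m - t^3 + t^2*(-3*m - 4) + t*(-6*m - 1) + 6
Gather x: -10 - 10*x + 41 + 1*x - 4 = 27 - 9*x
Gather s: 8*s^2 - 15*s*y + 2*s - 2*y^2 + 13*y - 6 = 8*s^2 + s*(2 - 15*y) - 2*y^2 + 13*y - 6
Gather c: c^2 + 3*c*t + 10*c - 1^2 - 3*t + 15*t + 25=c^2 + c*(3*t + 10) + 12*t + 24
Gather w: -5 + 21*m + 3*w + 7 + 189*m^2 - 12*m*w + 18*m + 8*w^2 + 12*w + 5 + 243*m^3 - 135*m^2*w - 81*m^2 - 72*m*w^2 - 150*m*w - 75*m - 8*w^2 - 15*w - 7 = 243*m^3 + 108*m^2 - 72*m*w^2 - 36*m + w*(-135*m^2 - 162*m)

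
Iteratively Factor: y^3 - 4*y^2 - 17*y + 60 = (y - 3)*(y^2 - y - 20) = (y - 3)*(y + 4)*(y - 5)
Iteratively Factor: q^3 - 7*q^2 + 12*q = (q - 4)*(q^2 - 3*q) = (q - 4)*(q - 3)*(q)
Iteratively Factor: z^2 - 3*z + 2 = (z - 1)*(z - 2)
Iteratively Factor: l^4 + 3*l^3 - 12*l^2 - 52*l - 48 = (l + 2)*(l^3 + l^2 - 14*l - 24) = (l - 4)*(l + 2)*(l^2 + 5*l + 6) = (l - 4)*(l + 2)^2*(l + 3)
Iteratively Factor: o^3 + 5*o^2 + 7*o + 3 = (o + 3)*(o^2 + 2*o + 1) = (o + 1)*(o + 3)*(o + 1)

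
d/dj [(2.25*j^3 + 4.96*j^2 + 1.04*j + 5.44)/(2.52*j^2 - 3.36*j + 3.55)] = (5.67*j^4 - 15.12*j^3 + 4.6761*j^2 + 7.7984*j + 21.9704)/(6.3504*j^4 - 16.9344*j^3 + 29.1816*j^2 - 23.856*j + 12.6025)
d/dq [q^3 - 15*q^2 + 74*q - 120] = 3*q^2 - 30*q + 74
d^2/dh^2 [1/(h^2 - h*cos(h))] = (-h*(h - cos(h))*(h*cos(h) + 2*sin(h) + 2) + 2*(h*sin(h) + 2*h - cos(h))^2)/(h^3*(h - cos(h))^3)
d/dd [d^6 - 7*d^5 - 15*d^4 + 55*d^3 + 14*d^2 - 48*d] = 6*d^5 - 35*d^4 - 60*d^3 + 165*d^2 + 28*d - 48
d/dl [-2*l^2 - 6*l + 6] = -4*l - 6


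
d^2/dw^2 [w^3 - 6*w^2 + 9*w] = 6*w - 12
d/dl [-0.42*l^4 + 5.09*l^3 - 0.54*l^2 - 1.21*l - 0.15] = -1.68*l^3 + 15.27*l^2 - 1.08*l - 1.21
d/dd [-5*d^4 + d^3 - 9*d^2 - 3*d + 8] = -20*d^3 + 3*d^2 - 18*d - 3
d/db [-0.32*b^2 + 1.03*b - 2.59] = 1.03 - 0.64*b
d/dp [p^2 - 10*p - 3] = 2*p - 10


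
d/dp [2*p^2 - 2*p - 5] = 4*p - 2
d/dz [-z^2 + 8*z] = 8 - 2*z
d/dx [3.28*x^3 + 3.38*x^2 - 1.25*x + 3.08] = 9.84*x^2 + 6.76*x - 1.25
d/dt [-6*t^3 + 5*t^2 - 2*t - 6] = -18*t^2 + 10*t - 2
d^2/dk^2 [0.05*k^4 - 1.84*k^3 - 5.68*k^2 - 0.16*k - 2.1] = 0.6*k^2 - 11.04*k - 11.36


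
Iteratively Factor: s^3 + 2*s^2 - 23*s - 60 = (s - 5)*(s^2 + 7*s + 12) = (s - 5)*(s + 3)*(s + 4)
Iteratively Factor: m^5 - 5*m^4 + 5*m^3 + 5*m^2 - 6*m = (m)*(m^4 - 5*m^3 + 5*m^2 + 5*m - 6) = m*(m - 3)*(m^3 - 2*m^2 - m + 2) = m*(m - 3)*(m - 1)*(m^2 - m - 2) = m*(m - 3)*(m - 2)*(m - 1)*(m + 1)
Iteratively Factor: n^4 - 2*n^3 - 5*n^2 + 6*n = (n - 1)*(n^3 - n^2 - 6*n) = (n - 1)*(n + 2)*(n^2 - 3*n) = n*(n - 1)*(n + 2)*(n - 3)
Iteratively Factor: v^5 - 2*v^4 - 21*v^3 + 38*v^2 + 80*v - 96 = (v - 1)*(v^4 - v^3 - 22*v^2 + 16*v + 96) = (v - 1)*(v + 2)*(v^3 - 3*v^2 - 16*v + 48) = (v - 1)*(v + 2)*(v + 4)*(v^2 - 7*v + 12) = (v - 3)*(v - 1)*(v + 2)*(v + 4)*(v - 4)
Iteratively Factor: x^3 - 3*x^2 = (x - 3)*(x^2) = x*(x - 3)*(x)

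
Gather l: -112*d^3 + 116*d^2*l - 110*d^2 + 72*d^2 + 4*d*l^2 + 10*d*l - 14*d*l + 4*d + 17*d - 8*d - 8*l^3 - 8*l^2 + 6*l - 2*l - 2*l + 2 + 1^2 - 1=-112*d^3 - 38*d^2 + 13*d - 8*l^3 + l^2*(4*d - 8) + l*(116*d^2 - 4*d + 2) + 2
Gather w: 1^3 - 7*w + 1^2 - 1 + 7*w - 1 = 0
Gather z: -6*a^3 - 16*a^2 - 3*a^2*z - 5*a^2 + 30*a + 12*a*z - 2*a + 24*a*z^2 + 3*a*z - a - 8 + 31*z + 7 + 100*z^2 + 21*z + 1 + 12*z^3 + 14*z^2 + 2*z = -6*a^3 - 21*a^2 + 27*a + 12*z^3 + z^2*(24*a + 114) + z*(-3*a^2 + 15*a + 54)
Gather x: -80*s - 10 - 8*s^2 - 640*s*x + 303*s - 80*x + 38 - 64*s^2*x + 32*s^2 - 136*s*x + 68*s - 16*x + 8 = 24*s^2 + 291*s + x*(-64*s^2 - 776*s - 96) + 36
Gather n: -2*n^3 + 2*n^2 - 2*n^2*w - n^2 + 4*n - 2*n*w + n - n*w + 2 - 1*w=-2*n^3 + n^2*(1 - 2*w) + n*(5 - 3*w) - w + 2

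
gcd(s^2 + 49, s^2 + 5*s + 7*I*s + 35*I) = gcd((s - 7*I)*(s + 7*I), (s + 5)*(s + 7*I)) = s + 7*I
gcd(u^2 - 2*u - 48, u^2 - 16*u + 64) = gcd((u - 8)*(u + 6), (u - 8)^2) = u - 8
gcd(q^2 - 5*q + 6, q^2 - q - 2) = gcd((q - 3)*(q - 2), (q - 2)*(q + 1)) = q - 2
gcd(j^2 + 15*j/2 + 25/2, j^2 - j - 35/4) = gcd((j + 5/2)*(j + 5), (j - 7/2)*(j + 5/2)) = j + 5/2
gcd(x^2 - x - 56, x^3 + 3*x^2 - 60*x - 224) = x^2 - x - 56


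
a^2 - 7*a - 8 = (a - 8)*(a + 1)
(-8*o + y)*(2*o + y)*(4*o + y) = -64*o^3 - 40*o^2*y - 2*o*y^2 + y^3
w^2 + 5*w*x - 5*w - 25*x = (w - 5)*(w + 5*x)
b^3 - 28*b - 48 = (b - 6)*(b + 2)*(b + 4)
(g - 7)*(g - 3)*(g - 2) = g^3 - 12*g^2 + 41*g - 42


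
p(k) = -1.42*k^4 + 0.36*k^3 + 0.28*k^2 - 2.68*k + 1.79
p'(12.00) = -9655.48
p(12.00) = -28813.09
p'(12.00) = -9655.48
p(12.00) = -28813.09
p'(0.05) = -2.65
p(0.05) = 1.66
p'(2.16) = -53.67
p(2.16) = -29.97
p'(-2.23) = 64.43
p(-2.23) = -29.95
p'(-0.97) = 2.98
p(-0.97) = 3.07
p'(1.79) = -30.79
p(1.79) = -14.62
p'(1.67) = -25.19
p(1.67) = -11.27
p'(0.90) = -5.44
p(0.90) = -1.06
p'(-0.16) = -2.72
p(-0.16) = 2.22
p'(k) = -5.68*k^3 + 1.08*k^2 + 0.56*k - 2.68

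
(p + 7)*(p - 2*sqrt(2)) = p^2 - 2*sqrt(2)*p + 7*p - 14*sqrt(2)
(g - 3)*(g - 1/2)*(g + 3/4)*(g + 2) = g^4 - 3*g^3/4 - 53*g^2/8 - 9*g/8 + 9/4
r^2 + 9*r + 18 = (r + 3)*(r + 6)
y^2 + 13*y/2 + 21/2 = (y + 3)*(y + 7/2)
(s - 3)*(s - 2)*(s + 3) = s^3 - 2*s^2 - 9*s + 18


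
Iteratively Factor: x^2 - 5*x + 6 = (x - 3)*(x - 2)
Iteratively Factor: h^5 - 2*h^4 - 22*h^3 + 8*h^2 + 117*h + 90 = (h + 3)*(h^4 - 5*h^3 - 7*h^2 + 29*h + 30) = (h - 3)*(h + 3)*(h^3 - 2*h^2 - 13*h - 10) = (h - 3)*(h + 2)*(h + 3)*(h^2 - 4*h - 5) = (h - 5)*(h - 3)*(h + 2)*(h + 3)*(h + 1)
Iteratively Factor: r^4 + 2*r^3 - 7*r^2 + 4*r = (r + 4)*(r^3 - 2*r^2 + r) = (r - 1)*(r + 4)*(r^2 - r) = r*(r - 1)*(r + 4)*(r - 1)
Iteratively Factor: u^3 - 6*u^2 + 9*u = (u - 3)*(u^2 - 3*u) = (u - 3)^2*(u)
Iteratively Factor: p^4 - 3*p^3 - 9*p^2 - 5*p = (p)*(p^3 - 3*p^2 - 9*p - 5) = p*(p + 1)*(p^2 - 4*p - 5) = p*(p - 5)*(p + 1)*(p + 1)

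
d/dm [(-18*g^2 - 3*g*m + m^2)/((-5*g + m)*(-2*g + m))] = 4*g*(-39*g^2 + 14*g*m - m^2)/(100*g^4 - 140*g^3*m + 69*g^2*m^2 - 14*g*m^3 + m^4)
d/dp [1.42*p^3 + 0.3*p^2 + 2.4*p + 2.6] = 4.26*p^2 + 0.6*p + 2.4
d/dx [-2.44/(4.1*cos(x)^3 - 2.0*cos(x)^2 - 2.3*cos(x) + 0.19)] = (-30.012*cos(x)^2 + 9.76*cos(x) + 5.612)*sin(x)/(4.1*cos(x)^3 - 2.0*cos(x)^2 - 2.3*cos(x) + 0.19)^2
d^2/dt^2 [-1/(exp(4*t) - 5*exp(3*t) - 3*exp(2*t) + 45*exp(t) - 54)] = (2*(4*exp(3*t) - 15*exp(2*t) - 6*exp(t) + 45)^2*exp(t) + (16*exp(3*t) - 45*exp(2*t) - 12*exp(t) + 45)*(-exp(4*t) + 5*exp(3*t) + 3*exp(2*t) - 45*exp(t) + 54))*exp(t)/(-exp(4*t) + 5*exp(3*t) + 3*exp(2*t) - 45*exp(t) + 54)^3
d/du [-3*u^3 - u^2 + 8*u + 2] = -9*u^2 - 2*u + 8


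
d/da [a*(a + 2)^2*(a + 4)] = 4*a^3 + 24*a^2 + 40*a + 16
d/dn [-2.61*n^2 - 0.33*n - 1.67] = -5.22*n - 0.33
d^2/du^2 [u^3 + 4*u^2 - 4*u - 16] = 6*u + 8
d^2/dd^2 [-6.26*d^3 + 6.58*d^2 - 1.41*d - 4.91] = 13.16 - 37.56*d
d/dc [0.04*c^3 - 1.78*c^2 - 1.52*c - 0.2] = 0.12*c^2 - 3.56*c - 1.52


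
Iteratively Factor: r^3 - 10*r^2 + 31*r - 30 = (r - 5)*(r^2 - 5*r + 6) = (r - 5)*(r - 3)*(r - 2)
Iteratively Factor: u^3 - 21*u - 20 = (u + 1)*(u^2 - u - 20) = (u - 5)*(u + 1)*(u + 4)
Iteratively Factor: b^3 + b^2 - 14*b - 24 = (b + 3)*(b^2 - 2*b - 8) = (b - 4)*(b + 3)*(b + 2)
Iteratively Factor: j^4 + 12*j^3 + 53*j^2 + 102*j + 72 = (j + 3)*(j^3 + 9*j^2 + 26*j + 24) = (j + 3)^2*(j^2 + 6*j + 8) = (j + 2)*(j + 3)^2*(j + 4)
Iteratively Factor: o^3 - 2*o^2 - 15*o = (o + 3)*(o^2 - 5*o) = (o - 5)*(o + 3)*(o)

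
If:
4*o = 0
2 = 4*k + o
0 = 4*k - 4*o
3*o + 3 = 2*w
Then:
No Solution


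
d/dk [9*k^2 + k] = 18*k + 1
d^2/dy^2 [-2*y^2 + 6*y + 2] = -4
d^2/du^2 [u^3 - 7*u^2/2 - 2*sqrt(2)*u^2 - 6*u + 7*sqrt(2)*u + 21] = 6*u - 7 - 4*sqrt(2)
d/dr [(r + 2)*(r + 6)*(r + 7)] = 3*r^2 + 30*r + 68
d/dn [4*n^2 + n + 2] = 8*n + 1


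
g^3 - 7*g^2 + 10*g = g*(g - 5)*(g - 2)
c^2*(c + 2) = c^3 + 2*c^2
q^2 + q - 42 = (q - 6)*(q + 7)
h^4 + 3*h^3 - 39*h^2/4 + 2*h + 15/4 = (h - 3/2)*(h - 1)*(h + 1/2)*(h + 5)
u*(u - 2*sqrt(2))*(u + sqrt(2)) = u^3 - sqrt(2)*u^2 - 4*u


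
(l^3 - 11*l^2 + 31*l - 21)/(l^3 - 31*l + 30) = (l^2 - 10*l + 21)/(l^2 + l - 30)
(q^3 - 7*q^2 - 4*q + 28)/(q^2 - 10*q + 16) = (q^2 - 5*q - 14)/(q - 8)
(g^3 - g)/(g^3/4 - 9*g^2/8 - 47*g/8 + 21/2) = 8*g*(g^2 - 1)/(2*g^3 - 9*g^2 - 47*g + 84)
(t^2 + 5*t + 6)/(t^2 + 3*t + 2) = (t + 3)/(t + 1)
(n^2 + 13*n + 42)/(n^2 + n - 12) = (n^2 + 13*n + 42)/(n^2 + n - 12)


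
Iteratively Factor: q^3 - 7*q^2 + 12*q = (q - 3)*(q^2 - 4*q) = (q - 4)*(q - 3)*(q)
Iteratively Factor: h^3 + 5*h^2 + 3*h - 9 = (h + 3)*(h^2 + 2*h - 3) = (h - 1)*(h + 3)*(h + 3)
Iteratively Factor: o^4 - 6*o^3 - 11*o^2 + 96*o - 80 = (o - 4)*(o^3 - 2*o^2 - 19*o + 20) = (o - 4)*(o - 1)*(o^2 - o - 20) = (o - 5)*(o - 4)*(o - 1)*(o + 4)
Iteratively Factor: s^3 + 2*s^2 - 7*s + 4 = (s - 1)*(s^2 + 3*s - 4) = (s - 1)^2*(s + 4)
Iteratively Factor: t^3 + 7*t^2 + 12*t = (t + 3)*(t^2 + 4*t) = (t + 3)*(t + 4)*(t)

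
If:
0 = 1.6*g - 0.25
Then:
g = 0.16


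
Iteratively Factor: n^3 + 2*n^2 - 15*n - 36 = (n + 3)*(n^2 - n - 12) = (n - 4)*(n + 3)*(n + 3)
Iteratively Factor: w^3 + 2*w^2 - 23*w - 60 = (w + 4)*(w^2 - 2*w - 15) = (w + 3)*(w + 4)*(w - 5)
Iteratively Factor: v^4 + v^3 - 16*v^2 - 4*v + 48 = (v + 2)*(v^3 - v^2 - 14*v + 24) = (v - 2)*(v + 2)*(v^2 + v - 12) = (v - 3)*(v - 2)*(v + 2)*(v + 4)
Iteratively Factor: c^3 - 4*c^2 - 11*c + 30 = (c + 3)*(c^2 - 7*c + 10) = (c - 5)*(c + 3)*(c - 2)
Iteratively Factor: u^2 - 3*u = (u - 3)*(u)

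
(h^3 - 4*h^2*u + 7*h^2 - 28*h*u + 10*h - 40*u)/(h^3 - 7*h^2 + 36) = (h^2 - 4*h*u + 5*h - 20*u)/(h^2 - 9*h + 18)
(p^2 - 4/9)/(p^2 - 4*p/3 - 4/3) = (p - 2/3)/(p - 2)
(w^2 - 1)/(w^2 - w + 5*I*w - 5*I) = (w + 1)/(w + 5*I)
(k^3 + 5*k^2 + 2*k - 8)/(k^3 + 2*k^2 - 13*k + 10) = (k^2 + 6*k + 8)/(k^2 + 3*k - 10)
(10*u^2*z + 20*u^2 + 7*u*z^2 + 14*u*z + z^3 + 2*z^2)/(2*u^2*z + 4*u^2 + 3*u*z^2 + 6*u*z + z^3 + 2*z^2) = (5*u + z)/(u + z)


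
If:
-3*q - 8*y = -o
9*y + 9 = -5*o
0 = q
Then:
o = -72/49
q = 0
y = -9/49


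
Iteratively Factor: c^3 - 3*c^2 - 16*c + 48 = (c - 3)*(c^2 - 16) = (c - 3)*(c + 4)*(c - 4)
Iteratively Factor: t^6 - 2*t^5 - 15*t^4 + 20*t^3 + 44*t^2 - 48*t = (t - 4)*(t^5 + 2*t^4 - 7*t^3 - 8*t^2 + 12*t) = (t - 4)*(t - 1)*(t^4 + 3*t^3 - 4*t^2 - 12*t) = (t - 4)*(t - 1)*(t + 2)*(t^3 + t^2 - 6*t) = t*(t - 4)*(t - 1)*(t + 2)*(t^2 + t - 6) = t*(t - 4)*(t - 1)*(t + 2)*(t + 3)*(t - 2)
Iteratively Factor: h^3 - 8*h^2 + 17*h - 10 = (h - 1)*(h^2 - 7*h + 10) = (h - 5)*(h - 1)*(h - 2)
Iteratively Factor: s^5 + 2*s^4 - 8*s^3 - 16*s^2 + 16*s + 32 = (s - 2)*(s^4 + 4*s^3 - 16*s - 16) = (s - 2)*(s + 2)*(s^3 + 2*s^2 - 4*s - 8) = (s - 2)*(s + 2)^2*(s^2 - 4) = (s - 2)*(s + 2)^3*(s - 2)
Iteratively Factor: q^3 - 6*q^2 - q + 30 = (q - 3)*(q^2 - 3*q - 10) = (q - 5)*(q - 3)*(q + 2)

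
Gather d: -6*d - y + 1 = -6*d - y + 1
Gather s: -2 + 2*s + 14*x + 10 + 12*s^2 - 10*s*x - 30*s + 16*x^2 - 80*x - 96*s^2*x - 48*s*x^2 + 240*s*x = s^2*(12 - 96*x) + s*(-48*x^2 + 230*x - 28) + 16*x^2 - 66*x + 8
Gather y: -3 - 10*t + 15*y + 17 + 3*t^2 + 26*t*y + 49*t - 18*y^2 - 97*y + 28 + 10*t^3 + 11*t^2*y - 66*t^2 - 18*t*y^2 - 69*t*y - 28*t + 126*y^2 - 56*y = 10*t^3 - 63*t^2 + 11*t + y^2*(108 - 18*t) + y*(11*t^2 - 43*t - 138) + 42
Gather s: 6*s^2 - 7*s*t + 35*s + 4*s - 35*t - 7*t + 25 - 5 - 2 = 6*s^2 + s*(39 - 7*t) - 42*t + 18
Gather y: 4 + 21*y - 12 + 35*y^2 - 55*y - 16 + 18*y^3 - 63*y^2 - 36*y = 18*y^3 - 28*y^2 - 70*y - 24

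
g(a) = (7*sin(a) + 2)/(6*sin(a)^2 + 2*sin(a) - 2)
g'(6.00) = -3.20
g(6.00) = -0.02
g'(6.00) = -3.20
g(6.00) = -0.02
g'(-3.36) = 14.88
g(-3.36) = -2.74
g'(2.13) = 2.26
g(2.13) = 1.98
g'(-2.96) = 3.15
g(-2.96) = -0.34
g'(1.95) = 1.12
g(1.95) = 1.69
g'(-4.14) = 2.39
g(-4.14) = 2.01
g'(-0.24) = -3.12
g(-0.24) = -0.16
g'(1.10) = -1.60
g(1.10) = 1.81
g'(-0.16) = -3.21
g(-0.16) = -0.41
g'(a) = (-12*sin(a)*cos(a) - 2*cos(a))*(7*sin(a) + 2)/(6*sin(a)^2 + 2*sin(a) - 2)^2 + 7*cos(a)/(6*sin(a)^2 + 2*sin(a) - 2)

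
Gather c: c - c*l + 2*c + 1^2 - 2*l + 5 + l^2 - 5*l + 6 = c*(3 - l) + l^2 - 7*l + 12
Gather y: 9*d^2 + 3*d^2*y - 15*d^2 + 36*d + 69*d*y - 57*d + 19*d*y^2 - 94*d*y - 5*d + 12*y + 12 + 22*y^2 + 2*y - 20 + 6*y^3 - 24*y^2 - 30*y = -6*d^2 - 26*d + 6*y^3 + y^2*(19*d - 2) + y*(3*d^2 - 25*d - 16) - 8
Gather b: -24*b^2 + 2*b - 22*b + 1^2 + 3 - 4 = -24*b^2 - 20*b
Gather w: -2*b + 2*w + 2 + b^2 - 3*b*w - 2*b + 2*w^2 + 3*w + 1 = b^2 - 4*b + 2*w^2 + w*(5 - 3*b) + 3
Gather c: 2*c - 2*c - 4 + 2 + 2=0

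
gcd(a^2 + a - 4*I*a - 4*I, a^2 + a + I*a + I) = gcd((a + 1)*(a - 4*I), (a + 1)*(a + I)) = a + 1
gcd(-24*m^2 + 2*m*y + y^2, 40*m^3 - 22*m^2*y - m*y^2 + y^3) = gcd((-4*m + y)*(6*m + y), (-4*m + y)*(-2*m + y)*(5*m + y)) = -4*m + y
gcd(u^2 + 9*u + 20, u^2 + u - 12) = u + 4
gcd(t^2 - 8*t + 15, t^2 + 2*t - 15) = t - 3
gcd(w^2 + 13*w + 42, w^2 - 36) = w + 6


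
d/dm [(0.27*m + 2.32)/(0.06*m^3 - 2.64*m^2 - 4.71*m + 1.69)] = (-0.0324*m^3 + 0.2952*m^2 + 12.2496*m + 11.3835)/(0.0036*m^6 - 0.3168*m^5 + 6.4044*m^4 + 25.0716*m^3 + 13.2609*m^2 - 15.9198*m + 2.8561)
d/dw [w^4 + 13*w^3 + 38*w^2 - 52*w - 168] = 4*w^3 + 39*w^2 + 76*w - 52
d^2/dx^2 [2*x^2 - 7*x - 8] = 4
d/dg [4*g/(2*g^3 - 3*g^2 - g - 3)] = 4*(-4*g^3 + 3*g^2 - 3)/(4*g^6 - 12*g^5 + 5*g^4 - 6*g^3 + 19*g^2 + 6*g + 9)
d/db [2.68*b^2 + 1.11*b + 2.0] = 5.36*b + 1.11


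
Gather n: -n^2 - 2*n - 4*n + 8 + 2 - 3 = -n^2 - 6*n + 7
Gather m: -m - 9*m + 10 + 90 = 100 - 10*m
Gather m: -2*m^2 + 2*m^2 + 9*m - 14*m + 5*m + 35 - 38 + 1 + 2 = 0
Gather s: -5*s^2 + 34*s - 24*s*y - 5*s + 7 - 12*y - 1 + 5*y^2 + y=-5*s^2 + s*(29 - 24*y) + 5*y^2 - 11*y + 6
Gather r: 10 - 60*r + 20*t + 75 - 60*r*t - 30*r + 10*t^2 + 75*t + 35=r*(-60*t - 90) + 10*t^2 + 95*t + 120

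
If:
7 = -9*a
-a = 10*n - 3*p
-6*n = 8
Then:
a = -7/9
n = -4/3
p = -127/27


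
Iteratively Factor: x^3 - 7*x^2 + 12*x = (x)*(x^2 - 7*x + 12) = x*(x - 3)*(x - 4)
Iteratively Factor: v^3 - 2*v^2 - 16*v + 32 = (v - 4)*(v^2 + 2*v - 8) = (v - 4)*(v - 2)*(v + 4)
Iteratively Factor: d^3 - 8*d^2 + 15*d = (d)*(d^2 - 8*d + 15) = d*(d - 3)*(d - 5)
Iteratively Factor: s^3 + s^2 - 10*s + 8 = (s - 1)*(s^2 + 2*s - 8) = (s - 1)*(s + 4)*(s - 2)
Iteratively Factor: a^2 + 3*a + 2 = (a + 2)*(a + 1)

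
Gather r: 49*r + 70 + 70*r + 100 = 119*r + 170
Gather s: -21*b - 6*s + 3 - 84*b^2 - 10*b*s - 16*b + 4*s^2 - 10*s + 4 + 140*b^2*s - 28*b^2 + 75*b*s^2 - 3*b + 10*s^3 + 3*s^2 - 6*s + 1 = -112*b^2 - 40*b + 10*s^3 + s^2*(75*b + 7) + s*(140*b^2 - 10*b - 22) + 8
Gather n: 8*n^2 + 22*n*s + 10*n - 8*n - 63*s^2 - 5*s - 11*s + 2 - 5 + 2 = 8*n^2 + n*(22*s + 2) - 63*s^2 - 16*s - 1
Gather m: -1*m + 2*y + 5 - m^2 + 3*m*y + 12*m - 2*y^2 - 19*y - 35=-m^2 + m*(3*y + 11) - 2*y^2 - 17*y - 30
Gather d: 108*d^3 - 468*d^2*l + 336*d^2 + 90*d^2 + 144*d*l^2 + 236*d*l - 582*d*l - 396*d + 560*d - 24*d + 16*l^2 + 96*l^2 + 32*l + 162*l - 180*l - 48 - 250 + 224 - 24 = 108*d^3 + d^2*(426 - 468*l) + d*(144*l^2 - 346*l + 140) + 112*l^2 + 14*l - 98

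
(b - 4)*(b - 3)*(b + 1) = b^3 - 6*b^2 + 5*b + 12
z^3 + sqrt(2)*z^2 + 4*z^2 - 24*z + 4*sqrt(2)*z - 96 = (z + 4)*(z - 3*sqrt(2))*(z + 4*sqrt(2))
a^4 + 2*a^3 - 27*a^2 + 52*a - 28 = (a - 2)^2*(a - 1)*(a + 7)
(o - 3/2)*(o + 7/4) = o^2 + o/4 - 21/8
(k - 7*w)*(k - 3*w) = k^2 - 10*k*w + 21*w^2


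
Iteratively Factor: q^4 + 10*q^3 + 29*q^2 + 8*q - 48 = (q - 1)*(q^3 + 11*q^2 + 40*q + 48) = (q - 1)*(q + 3)*(q^2 + 8*q + 16) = (q - 1)*(q + 3)*(q + 4)*(q + 4)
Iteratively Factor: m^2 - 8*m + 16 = (m - 4)*(m - 4)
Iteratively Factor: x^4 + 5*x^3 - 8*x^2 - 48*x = (x - 3)*(x^3 + 8*x^2 + 16*x) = (x - 3)*(x + 4)*(x^2 + 4*x) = x*(x - 3)*(x + 4)*(x + 4)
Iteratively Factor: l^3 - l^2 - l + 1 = (l - 1)*(l^2 - 1) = (l - 1)*(l + 1)*(l - 1)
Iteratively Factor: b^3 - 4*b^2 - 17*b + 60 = (b - 3)*(b^2 - b - 20) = (b - 3)*(b + 4)*(b - 5)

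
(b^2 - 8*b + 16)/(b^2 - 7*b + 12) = (b - 4)/(b - 3)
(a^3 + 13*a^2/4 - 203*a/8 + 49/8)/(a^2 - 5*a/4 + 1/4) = (2*a^2 + 7*a - 49)/(2*(a - 1))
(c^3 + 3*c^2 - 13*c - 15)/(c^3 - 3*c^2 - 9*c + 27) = (c^2 + 6*c + 5)/(c^2 - 9)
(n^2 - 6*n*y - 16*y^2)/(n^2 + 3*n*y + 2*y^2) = (n - 8*y)/(n + y)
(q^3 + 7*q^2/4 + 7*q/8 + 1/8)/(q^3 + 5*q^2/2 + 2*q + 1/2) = (q + 1/4)/(q + 1)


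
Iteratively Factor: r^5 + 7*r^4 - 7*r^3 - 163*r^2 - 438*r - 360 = (r - 5)*(r^4 + 12*r^3 + 53*r^2 + 102*r + 72) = (r - 5)*(r + 2)*(r^3 + 10*r^2 + 33*r + 36) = (r - 5)*(r + 2)*(r + 4)*(r^2 + 6*r + 9) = (r - 5)*(r + 2)*(r + 3)*(r + 4)*(r + 3)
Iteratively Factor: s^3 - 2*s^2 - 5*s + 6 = (s - 1)*(s^2 - s - 6) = (s - 3)*(s - 1)*(s + 2)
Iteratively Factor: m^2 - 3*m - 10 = (m - 5)*(m + 2)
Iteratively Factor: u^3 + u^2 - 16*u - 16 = (u - 4)*(u^2 + 5*u + 4) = (u - 4)*(u + 4)*(u + 1)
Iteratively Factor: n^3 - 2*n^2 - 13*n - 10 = (n + 2)*(n^2 - 4*n - 5) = (n + 1)*(n + 2)*(n - 5)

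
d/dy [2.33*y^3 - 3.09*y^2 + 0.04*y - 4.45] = 6.99*y^2 - 6.18*y + 0.04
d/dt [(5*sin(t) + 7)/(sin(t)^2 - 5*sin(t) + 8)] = (-5*sin(t)^2 - 14*sin(t) + 75)*cos(t)/(sin(t)^2 - 5*sin(t) + 8)^2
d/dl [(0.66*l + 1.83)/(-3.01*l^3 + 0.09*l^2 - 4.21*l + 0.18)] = (3.9732*l^3 + 16.4655*l^2 - 0.3294*l + 7.8231)/(9.0601*l^6 - 0.5418*l^5 + 25.3523*l^4 - 1.8414*l^3 + 17.7565*l^2 - 1.5156*l + 0.0324)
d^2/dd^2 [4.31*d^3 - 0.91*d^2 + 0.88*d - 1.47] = 25.86*d - 1.82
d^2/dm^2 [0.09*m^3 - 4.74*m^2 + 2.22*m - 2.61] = 0.54*m - 9.48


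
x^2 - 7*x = x*(x - 7)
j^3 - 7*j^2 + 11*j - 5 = (j - 5)*(j - 1)^2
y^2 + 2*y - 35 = (y - 5)*(y + 7)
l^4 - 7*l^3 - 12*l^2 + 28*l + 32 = (l - 8)*(l - 2)*(l + 1)*(l + 2)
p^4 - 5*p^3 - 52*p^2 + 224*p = p*(p - 8)*(p - 4)*(p + 7)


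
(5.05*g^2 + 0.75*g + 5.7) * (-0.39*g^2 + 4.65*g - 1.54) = -1.9695*g^4 + 23.19*g^3 - 6.5125*g^2 + 25.35*g - 8.778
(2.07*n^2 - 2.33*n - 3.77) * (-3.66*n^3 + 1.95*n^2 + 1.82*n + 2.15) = -7.5762*n^5 + 12.5643*n^4 + 13.0221*n^3 - 7.1416*n^2 - 11.8709*n - 8.1055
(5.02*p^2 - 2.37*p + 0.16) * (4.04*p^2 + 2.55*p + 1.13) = 20.2808*p^4 + 3.2262*p^3 + 0.275499999999999*p^2 - 2.2701*p + 0.1808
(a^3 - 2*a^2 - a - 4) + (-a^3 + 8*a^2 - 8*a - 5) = 6*a^2 - 9*a - 9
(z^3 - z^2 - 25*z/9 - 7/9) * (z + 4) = z^4 + 3*z^3 - 61*z^2/9 - 107*z/9 - 28/9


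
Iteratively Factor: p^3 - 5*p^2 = (p - 5)*(p^2) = p*(p - 5)*(p)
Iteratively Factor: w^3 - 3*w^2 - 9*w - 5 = (w - 5)*(w^2 + 2*w + 1) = (w - 5)*(w + 1)*(w + 1)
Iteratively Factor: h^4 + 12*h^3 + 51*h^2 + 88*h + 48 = (h + 4)*(h^3 + 8*h^2 + 19*h + 12) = (h + 3)*(h + 4)*(h^2 + 5*h + 4) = (h + 3)*(h + 4)^2*(h + 1)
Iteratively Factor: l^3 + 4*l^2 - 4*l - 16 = (l + 2)*(l^2 + 2*l - 8) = (l + 2)*(l + 4)*(l - 2)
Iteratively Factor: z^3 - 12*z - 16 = (z + 2)*(z^2 - 2*z - 8) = (z - 4)*(z + 2)*(z + 2)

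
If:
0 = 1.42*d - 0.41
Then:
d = 0.29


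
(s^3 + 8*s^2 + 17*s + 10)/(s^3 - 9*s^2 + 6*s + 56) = (s^2 + 6*s + 5)/(s^2 - 11*s + 28)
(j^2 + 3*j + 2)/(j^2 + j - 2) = (j + 1)/(j - 1)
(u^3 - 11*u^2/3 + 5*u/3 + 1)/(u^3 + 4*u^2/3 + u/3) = (u^2 - 4*u + 3)/(u*(u + 1))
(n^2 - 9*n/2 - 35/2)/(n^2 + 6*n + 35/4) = 2*(n - 7)/(2*n + 7)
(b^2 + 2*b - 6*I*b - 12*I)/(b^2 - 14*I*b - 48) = (b + 2)/(b - 8*I)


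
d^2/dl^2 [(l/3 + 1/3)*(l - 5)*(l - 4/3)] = 2*l - 32/9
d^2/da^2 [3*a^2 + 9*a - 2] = 6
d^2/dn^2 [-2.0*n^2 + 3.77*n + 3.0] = -4.00000000000000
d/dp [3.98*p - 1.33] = 3.98000000000000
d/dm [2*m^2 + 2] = 4*m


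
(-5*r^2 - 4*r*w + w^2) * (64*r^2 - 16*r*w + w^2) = -320*r^4 - 176*r^3*w + 123*r^2*w^2 - 20*r*w^3 + w^4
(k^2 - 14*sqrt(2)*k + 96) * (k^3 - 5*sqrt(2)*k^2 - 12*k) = k^5 - 19*sqrt(2)*k^4 + 224*k^3 - 312*sqrt(2)*k^2 - 1152*k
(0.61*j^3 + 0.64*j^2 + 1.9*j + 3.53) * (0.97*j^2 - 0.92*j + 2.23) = 0.5917*j^5 + 0.0596*j^4 + 2.6145*j^3 + 3.1033*j^2 + 0.9894*j + 7.8719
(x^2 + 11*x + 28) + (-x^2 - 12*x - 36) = -x - 8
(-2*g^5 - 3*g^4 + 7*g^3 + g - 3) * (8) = -16*g^5 - 24*g^4 + 56*g^3 + 8*g - 24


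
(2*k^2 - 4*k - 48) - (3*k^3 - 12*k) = -3*k^3 + 2*k^2 + 8*k - 48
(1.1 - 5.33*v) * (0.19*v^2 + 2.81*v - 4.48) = -1.0127*v^3 - 14.7683*v^2 + 26.9694*v - 4.928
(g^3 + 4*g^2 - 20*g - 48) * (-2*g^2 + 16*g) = -2*g^5 + 8*g^4 + 104*g^3 - 224*g^2 - 768*g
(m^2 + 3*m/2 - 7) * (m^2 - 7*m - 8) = m^4 - 11*m^3/2 - 51*m^2/2 + 37*m + 56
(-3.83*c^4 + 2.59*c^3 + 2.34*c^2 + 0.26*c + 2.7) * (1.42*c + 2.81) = -5.4386*c^5 - 7.0845*c^4 + 10.6007*c^3 + 6.9446*c^2 + 4.5646*c + 7.587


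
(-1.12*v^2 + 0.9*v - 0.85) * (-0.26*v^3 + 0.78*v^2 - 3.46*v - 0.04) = 0.2912*v^5 - 1.1076*v^4 + 4.7982*v^3 - 3.7322*v^2 + 2.905*v + 0.034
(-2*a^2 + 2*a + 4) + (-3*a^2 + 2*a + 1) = -5*a^2 + 4*a + 5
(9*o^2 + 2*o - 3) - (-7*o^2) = 16*o^2 + 2*o - 3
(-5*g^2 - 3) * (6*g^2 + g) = -30*g^4 - 5*g^3 - 18*g^2 - 3*g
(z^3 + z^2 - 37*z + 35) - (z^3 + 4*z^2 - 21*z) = -3*z^2 - 16*z + 35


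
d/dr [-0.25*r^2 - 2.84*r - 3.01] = -0.5*r - 2.84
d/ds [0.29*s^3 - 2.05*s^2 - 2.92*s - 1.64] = 0.87*s^2 - 4.1*s - 2.92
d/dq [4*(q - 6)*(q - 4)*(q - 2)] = 12*q^2 - 96*q + 176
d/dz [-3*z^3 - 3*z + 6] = -9*z^2 - 3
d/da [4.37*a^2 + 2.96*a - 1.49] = 8.74*a + 2.96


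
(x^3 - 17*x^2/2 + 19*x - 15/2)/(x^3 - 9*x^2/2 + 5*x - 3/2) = (x - 5)/(x - 1)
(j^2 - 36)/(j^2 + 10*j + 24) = (j - 6)/(j + 4)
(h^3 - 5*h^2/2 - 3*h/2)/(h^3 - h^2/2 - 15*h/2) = (2*h + 1)/(2*h + 5)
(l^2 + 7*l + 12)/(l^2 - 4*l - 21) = (l + 4)/(l - 7)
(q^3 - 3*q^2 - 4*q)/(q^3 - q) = (q - 4)/(q - 1)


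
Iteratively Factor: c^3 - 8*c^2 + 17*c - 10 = (c - 1)*(c^2 - 7*c + 10) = (c - 5)*(c - 1)*(c - 2)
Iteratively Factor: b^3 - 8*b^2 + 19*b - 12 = (b - 4)*(b^2 - 4*b + 3) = (b - 4)*(b - 3)*(b - 1)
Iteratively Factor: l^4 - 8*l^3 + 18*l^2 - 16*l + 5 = (l - 1)*(l^3 - 7*l^2 + 11*l - 5) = (l - 5)*(l - 1)*(l^2 - 2*l + 1) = (l - 5)*(l - 1)^2*(l - 1)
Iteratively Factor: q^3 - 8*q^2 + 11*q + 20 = (q - 4)*(q^2 - 4*q - 5) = (q - 4)*(q + 1)*(q - 5)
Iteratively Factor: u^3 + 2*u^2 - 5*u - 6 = (u + 1)*(u^2 + u - 6) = (u - 2)*(u + 1)*(u + 3)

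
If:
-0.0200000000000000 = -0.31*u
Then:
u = 0.06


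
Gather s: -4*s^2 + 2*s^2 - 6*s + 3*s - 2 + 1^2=-2*s^2 - 3*s - 1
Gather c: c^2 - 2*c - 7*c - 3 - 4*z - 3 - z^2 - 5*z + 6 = c^2 - 9*c - z^2 - 9*z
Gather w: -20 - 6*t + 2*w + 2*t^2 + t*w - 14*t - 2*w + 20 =2*t^2 + t*w - 20*t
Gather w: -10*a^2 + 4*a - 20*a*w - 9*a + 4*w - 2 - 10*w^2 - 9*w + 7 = -10*a^2 - 5*a - 10*w^2 + w*(-20*a - 5) + 5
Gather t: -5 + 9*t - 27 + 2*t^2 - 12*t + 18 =2*t^2 - 3*t - 14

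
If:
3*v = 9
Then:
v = 3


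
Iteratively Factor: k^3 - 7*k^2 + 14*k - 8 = (k - 2)*(k^2 - 5*k + 4) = (k - 4)*(k - 2)*(k - 1)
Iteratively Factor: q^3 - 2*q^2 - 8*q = (q - 4)*(q^2 + 2*q) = q*(q - 4)*(q + 2)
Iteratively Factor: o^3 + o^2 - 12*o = (o - 3)*(o^2 + 4*o) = o*(o - 3)*(o + 4)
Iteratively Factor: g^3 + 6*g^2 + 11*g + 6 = (g + 1)*(g^2 + 5*g + 6) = (g + 1)*(g + 3)*(g + 2)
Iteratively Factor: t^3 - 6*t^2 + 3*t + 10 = (t + 1)*(t^2 - 7*t + 10) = (t - 5)*(t + 1)*(t - 2)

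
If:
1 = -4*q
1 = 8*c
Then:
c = 1/8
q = -1/4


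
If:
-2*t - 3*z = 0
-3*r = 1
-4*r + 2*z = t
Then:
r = -1/3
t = 4/7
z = -8/21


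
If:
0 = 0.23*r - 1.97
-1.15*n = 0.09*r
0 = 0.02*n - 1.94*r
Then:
No Solution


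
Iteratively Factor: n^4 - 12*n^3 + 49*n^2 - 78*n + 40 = (n - 2)*(n^3 - 10*n^2 + 29*n - 20) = (n - 2)*(n - 1)*(n^2 - 9*n + 20) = (n - 5)*(n - 2)*(n - 1)*(n - 4)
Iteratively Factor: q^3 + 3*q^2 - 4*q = (q)*(q^2 + 3*q - 4) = q*(q + 4)*(q - 1)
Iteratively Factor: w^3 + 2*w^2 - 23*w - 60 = (w + 4)*(w^2 - 2*w - 15) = (w - 5)*(w + 4)*(w + 3)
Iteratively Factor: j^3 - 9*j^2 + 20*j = (j - 4)*(j^2 - 5*j) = (j - 5)*(j - 4)*(j)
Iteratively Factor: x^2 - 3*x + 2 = (x - 1)*(x - 2)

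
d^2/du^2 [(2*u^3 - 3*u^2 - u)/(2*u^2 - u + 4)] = 8*(-6*u^3 + 12*u^2 + 30*u - 13)/(8*u^6 - 12*u^5 + 54*u^4 - 49*u^3 + 108*u^2 - 48*u + 64)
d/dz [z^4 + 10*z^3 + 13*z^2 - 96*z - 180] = 4*z^3 + 30*z^2 + 26*z - 96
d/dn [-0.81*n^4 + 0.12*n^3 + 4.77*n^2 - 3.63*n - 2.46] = -3.24*n^3 + 0.36*n^2 + 9.54*n - 3.63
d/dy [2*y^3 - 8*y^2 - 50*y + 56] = 6*y^2 - 16*y - 50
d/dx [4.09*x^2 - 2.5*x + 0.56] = 8.18*x - 2.5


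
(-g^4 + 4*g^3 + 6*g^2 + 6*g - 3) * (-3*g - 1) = 3*g^5 - 11*g^4 - 22*g^3 - 24*g^2 + 3*g + 3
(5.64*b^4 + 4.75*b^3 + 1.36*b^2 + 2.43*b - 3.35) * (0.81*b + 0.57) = 4.5684*b^5 + 7.0623*b^4 + 3.8091*b^3 + 2.7435*b^2 - 1.3284*b - 1.9095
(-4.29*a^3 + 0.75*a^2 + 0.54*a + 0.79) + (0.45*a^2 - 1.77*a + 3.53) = -4.29*a^3 + 1.2*a^2 - 1.23*a + 4.32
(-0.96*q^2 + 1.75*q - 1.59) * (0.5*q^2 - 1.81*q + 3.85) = -0.48*q^4 + 2.6126*q^3 - 7.6585*q^2 + 9.6154*q - 6.1215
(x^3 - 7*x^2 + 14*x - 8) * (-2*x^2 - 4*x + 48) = -2*x^5 + 10*x^4 + 48*x^3 - 376*x^2 + 704*x - 384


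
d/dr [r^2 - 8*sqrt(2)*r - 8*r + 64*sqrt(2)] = 2*r - 8*sqrt(2) - 8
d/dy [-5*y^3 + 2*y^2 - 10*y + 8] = -15*y^2 + 4*y - 10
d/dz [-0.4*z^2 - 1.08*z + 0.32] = -0.8*z - 1.08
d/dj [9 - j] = -1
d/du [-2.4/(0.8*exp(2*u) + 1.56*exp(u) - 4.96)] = (3.84*exp(u) + 3.744)*exp(u)/(0.8*exp(2*u) + 1.56*exp(u) - 4.96)^2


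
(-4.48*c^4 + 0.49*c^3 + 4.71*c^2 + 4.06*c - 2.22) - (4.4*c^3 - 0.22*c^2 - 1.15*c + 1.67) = -4.48*c^4 - 3.91*c^3 + 4.93*c^2 + 5.21*c - 3.89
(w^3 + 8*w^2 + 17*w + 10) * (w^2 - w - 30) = w^5 + 7*w^4 - 21*w^3 - 247*w^2 - 520*w - 300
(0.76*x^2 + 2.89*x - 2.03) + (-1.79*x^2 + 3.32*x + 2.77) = -1.03*x^2 + 6.21*x + 0.74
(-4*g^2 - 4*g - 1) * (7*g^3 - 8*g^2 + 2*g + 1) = -28*g^5 + 4*g^4 + 17*g^3 - 4*g^2 - 6*g - 1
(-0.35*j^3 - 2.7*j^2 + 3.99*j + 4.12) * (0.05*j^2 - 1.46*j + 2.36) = -0.0175*j^5 + 0.376*j^4 + 3.3155*j^3 - 11.9914*j^2 + 3.4012*j + 9.7232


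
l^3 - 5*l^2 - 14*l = l*(l - 7)*(l + 2)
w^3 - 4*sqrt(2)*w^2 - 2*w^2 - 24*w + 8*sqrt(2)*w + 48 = (w - 2)*(w - 6*sqrt(2))*(w + 2*sqrt(2))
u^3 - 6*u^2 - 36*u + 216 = (u - 6)^2*(u + 6)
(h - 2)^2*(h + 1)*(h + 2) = h^4 - h^3 - 6*h^2 + 4*h + 8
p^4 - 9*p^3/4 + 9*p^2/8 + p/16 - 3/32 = (p - 3/2)*(p - 1/2)^2*(p + 1/4)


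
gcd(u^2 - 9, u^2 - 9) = u^2 - 9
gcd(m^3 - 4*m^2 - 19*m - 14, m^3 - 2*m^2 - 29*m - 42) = m^2 - 5*m - 14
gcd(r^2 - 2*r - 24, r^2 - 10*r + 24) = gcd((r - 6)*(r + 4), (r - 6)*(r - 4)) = r - 6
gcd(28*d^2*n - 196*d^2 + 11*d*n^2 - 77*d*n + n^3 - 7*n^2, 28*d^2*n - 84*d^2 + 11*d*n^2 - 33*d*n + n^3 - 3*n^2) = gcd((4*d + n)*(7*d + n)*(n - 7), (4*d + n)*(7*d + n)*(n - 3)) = 28*d^2 + 11*d*n + n^2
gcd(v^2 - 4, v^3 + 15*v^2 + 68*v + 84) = v + 2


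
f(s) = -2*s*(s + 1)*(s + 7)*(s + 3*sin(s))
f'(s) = -2*s*(s + 1)*(s + 7)*(3*cos(s) + 1) - 2*s*(s + 1)*(s + 3*sin(s)) - 2*s*(s + 7)*(s + 3*sin(s)) - 2*(s + 1)*(s + 7)*(s + 3*sin(s)) = -6*s^3*cos(s) - 8*s^3 - 18*s^2*sin(s) - 48*s^2*cos(s) - 48*s^2 - 96*s*sin(s) - 42*s*cos(s) - 28*s - 42*sin(s)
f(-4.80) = 145.38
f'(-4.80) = -103.79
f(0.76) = -58.68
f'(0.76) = -184.02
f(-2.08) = 103.88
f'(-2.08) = -114.79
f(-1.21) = 11.82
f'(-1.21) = -70.07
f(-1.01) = 0.43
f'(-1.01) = -43.63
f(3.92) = -763.90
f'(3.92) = 58.45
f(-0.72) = -6.83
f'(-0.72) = -7.76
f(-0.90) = -3.57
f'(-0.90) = -29.16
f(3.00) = -821.61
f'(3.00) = -88.64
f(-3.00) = 164.32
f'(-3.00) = -1.30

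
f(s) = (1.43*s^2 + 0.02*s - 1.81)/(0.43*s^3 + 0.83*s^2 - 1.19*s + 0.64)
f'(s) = (2.86*s + 0.02)/(0.43*s^3 + 0.83*s^2 - 1.19*s + 0.64) + (-1.29*s^2 - 1.66*s + 1.19)*(1.43*s^2 + 0.02*s - 1.81)/(0.43*s^3 + 0.83*s^2 - 1.19*s + 0.64)^2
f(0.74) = -2.61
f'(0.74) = 10.51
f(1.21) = 0.26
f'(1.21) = 2.36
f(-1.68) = 0.74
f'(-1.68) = -1.54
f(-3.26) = -8.55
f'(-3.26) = -33.06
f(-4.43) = -1.72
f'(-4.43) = -1.07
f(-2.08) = 1.53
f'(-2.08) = -2.60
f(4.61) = 0.52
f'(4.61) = -0.08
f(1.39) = 0.56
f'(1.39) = 1.13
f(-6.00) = -0.90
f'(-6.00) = -0.26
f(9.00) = 0.31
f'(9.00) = -0.03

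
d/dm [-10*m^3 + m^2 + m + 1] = -30*m^2 + 2*m + 1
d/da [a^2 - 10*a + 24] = 2*a - 10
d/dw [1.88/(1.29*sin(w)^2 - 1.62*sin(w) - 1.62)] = (3.0456 - 4.8504*sin(w))*cos(w)/(-1.29*sin(w)^2 + 1.62*sin(w) + 1.62)^2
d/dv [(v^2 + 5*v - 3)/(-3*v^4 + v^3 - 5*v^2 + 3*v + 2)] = (6*v^5 + 44*v^4 - 46*v^3 + 37*v^2 - 26*v + 19)/(9*v^8 - 6*v^7 + 31*v^6 - 28*v^5 + 19*v^4 - 26*v^3 - 11*v^2 + 12*v + 4)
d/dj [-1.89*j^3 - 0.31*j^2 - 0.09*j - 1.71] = -5.67*j^2 - 0.62*j - 0.09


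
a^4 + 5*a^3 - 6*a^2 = a^2*(a - 1)*(a + 6)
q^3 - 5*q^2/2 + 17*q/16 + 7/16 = (q - 7/4)*(q - 1)*(q + 1/4)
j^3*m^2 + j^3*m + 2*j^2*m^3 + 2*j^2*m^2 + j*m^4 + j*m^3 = m*(j + m)^2*(j*m + j)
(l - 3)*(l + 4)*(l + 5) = l^3 + 6*l^2 - 7*l - 60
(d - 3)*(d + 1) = d^2 - 2*d - 3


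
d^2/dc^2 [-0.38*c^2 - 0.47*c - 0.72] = -0.760000000000000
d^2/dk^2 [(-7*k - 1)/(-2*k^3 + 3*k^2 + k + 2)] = 2*(-(7*k + 1)*(-6*k^2 + 6*k + 1)^2 + (-42*k^2 + 42*k - 3*(2*k - 1)*(7*k + 1) + 7)*(-2*k^3 + 3*k^2 + k + 2))/(-2*k^3 + 3*k^2 + k + 2)^3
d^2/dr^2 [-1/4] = 0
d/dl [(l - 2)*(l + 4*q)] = 2*l + 4*q - 2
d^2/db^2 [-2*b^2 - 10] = -4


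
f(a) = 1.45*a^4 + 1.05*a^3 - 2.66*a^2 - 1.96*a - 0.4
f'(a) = 5.8*a^3 + 3.15*a^2 - 5.32*a - 1.96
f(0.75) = -2.46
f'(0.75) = -1.73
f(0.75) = -2.46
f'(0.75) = -1.73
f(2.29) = 33.65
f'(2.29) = 72.03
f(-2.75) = 45.96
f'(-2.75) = -84.13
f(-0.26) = -0.08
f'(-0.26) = -0.47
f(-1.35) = -0.37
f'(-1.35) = -3.31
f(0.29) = -1.16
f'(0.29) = -3.10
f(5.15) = 1082.37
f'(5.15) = 846.41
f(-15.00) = 69293.00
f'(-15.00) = -18788.41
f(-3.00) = 70.64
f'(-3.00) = -114.25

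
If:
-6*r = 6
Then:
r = -1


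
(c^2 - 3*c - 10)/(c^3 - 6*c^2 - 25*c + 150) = (c + 2)/(c^2 - c - 30)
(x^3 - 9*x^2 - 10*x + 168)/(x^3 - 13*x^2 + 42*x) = (x + 4)/x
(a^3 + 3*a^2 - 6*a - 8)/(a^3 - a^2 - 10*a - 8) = (a^2 + 2*a - 8)/(a^2 - 2*a - 8)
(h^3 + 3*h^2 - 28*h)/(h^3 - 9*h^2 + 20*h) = (h + 7)/(h - 5)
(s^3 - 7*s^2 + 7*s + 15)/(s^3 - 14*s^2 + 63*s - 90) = (s + 1)/(s - 6)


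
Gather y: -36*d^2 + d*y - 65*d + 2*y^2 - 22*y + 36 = -36*d^2 - 65*d + 2*y^2 + y*(d - 22) + 36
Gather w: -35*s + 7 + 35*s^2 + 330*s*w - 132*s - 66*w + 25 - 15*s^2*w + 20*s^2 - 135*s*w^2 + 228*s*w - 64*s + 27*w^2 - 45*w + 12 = 55*s^2 - 231*s + w^2*(27 - 135*s) + w*(-15*s^2 + 558*s - 111) + 44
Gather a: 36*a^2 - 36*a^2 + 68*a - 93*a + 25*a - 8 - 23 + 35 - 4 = 0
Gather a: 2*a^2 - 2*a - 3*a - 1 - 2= 2*a^2 - 5*a - 3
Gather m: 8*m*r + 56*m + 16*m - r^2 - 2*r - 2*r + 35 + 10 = m*(8*r + 72) - r^2 - 4*r + 45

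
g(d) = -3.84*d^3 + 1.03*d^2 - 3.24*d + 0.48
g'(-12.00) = -1686.84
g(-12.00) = 6823.20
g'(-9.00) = -954.90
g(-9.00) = 2912.43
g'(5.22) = -306.39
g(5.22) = -534.56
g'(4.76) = -254.45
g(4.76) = -405.75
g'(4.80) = -258.77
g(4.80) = -416.01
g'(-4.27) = -222.08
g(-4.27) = 332.06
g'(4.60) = -237.53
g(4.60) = -366.40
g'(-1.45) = -30.45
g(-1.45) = 19.05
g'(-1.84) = -46.03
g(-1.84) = 33.85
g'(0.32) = -3.76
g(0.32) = -0.58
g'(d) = -11.52*d^2 + 2.06*d - 3.24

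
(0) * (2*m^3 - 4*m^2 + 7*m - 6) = 0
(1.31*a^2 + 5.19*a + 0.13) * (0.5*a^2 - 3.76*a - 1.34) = 0.655*a^4 - 2.3306*a^3 - 21.2048*a^2 - 7.4434*a - 0.1742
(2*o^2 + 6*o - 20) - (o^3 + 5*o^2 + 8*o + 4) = -o^3 - 3*o^2 - 2*o - 24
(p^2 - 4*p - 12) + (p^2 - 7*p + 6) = 2*p^2 - 11*p - 6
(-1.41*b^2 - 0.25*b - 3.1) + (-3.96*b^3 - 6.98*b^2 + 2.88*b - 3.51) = -3.96*b^3 - 8.39*b^2 + 2.63*b - 6.61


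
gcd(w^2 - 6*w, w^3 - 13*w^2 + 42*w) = w^2 - 6*w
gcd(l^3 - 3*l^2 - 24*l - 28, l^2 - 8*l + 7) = l - 7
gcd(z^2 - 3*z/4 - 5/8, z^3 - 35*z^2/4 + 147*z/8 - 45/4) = z - 5/4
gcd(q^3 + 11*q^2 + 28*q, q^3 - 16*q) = q^2 + 4*q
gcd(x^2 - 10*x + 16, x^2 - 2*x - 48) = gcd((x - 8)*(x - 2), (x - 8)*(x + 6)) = x - 8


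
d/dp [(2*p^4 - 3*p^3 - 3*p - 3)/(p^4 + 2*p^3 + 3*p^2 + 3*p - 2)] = (7*p^6 + 12*p^5 + 18*p^4 - 10*p^3 + 45*p^2 + 18*p + 15)/(p^8 + 4*p^7 + 10*p^6 + 18*p^5 + 17*p^4 + 10*p^3 - 3*p^2 - 12*p + 4)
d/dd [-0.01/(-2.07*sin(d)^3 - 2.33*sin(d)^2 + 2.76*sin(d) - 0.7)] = (-0.0621*sin(d)^2 - 0.0466*sin(d) + 0.0276)*cos(d)/(2.07*sin(d)^3 + 2.33*sin(d)^2 - 2.76*sin(d) + 0.7)^2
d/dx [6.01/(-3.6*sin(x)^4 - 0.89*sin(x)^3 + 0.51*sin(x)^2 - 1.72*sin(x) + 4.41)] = (86.544*sin(x)^3 + 16.0467*sin(x)^2 - 6.1302*sin(x) + 10.3372)*cos(x)/(3.6*sin(x)^4 + 0.89*sin(x)^3 - 0.51*sin(x)^2 + 1.72*sin(x) - 4.41)^2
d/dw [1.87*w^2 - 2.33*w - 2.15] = 3.74*w - 2.33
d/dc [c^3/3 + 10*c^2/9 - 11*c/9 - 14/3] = c^2 + 20*c/9 - 11/9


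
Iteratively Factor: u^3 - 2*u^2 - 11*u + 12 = (u + 3)*(u^2 - 5*u + 4) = (u - 4)*(u + 3)*(u - 1)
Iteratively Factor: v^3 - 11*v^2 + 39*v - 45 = (v - 5)*(v^2 - 6*v + 9) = (v - 5)*(v - 3)*(v - 3)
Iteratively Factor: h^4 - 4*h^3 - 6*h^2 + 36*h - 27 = (h - 3)*(h^3 - h^2 - 9*h + 9) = (h - 3)*(h + 3)*(h^2 - 4*h + 3) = (h - 3)*(h - 1)*(h + 3)*(h - 3)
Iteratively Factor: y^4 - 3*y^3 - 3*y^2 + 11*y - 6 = (y + 2)*(y^3 - 5*y^2 + 7*y - 3) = (y - 1)*(y + 2)*(y^2 - 4*y + 3) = (y - 1)^2*(y + 2)*(y - 3)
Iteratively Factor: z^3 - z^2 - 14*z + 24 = (z + 4)*(z^2 - 5*z + 6) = (z - 3)*(z + 4)*(z - 2)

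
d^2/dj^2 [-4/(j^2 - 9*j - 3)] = 8*(-j^2 + 9*j + (2*j - 9)^2 + 3)/(-j^2 + 9*j + 3)^3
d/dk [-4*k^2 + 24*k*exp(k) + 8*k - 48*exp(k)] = 24*k*exp(k) - 8*k - 24*exp(k) + 8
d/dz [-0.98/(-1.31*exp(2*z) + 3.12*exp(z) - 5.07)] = (3.0576 - 2.5676*exp(z))*exp(z)/(1.31*exp(2*z) - 3.12*exp(z) + 5.07)^2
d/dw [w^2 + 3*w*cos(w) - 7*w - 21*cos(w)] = -3*w*sin(w) + 2*w + 21*sin(w) + 3*cos(w) - 7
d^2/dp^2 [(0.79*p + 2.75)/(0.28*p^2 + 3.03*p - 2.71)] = ((0.56*p + 3.03)*(0.79*p + 2.75)*(1.12*p + 6.06) - (1.3272*p + 6.3274)*(0.28*p^2 + 3.03*p - 2.71))/(0.28*p^2 + 3.03*p - 2.71)^3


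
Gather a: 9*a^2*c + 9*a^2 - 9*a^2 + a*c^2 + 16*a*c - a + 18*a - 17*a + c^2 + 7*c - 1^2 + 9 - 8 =9*a^2*c + a*(c^2 + 16*c) + c^2 + 7*c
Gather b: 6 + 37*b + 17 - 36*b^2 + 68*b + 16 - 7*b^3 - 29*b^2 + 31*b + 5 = -7*b^3 - 65*b^2 + 136*b + 44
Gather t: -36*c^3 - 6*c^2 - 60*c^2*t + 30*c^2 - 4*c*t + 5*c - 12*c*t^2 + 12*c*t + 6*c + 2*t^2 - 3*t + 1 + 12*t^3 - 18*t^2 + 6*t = -36*c^3 + 24*c^2 + 11*c + 12*t^3 + t^2*(-12*c - 16) + t*(-60*c^2 + 8*c + 3) + 1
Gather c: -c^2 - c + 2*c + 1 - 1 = -c^2 + c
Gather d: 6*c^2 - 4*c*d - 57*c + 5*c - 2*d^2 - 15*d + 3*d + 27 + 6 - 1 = 6*c^2 - 52*c - 2*d^2 + d*(-4*c - 12) + 32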